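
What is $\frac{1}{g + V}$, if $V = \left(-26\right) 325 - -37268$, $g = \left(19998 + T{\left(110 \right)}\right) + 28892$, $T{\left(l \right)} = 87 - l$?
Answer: $\frac{1}{77685} \approx 1.2872 \cdot 10^{-5}$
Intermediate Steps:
$g = 48867$ ($g = \left(19998 + \left(87 - 110\right)\right) + 28892 = \left(19998 - 23\right) + 28892 = 19975 + 28892 = 48867$)
$V = 28818$ ($V = -8450 + 37268 = 28818$)
$\frac{1}{g + V} = \frac{1}{48867 + 28818} = \frac{1}{77685}$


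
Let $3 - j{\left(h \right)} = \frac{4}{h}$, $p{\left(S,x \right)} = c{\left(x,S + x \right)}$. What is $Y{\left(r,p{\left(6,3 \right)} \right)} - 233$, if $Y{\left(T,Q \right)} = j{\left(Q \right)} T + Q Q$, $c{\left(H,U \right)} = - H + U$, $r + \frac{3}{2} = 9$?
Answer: $- \frac{359}{2} \approx -179.5$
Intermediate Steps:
$r = \frac{15}{2}$ ($r = - \frac{3}{2} + 9 = \frac{15}{2} \approx 7.5$)
$c{\left(H,U \right)} = U - H$
$p{\left(S,x \right)} = S$ ($p{\left(S,x \right)} = \left(S + x\right) - x = S$)
$j{\left(h \right)} = 3 - \frac{4}{h}$
$Y{\left(T,Q \right)} = Q^{2} + T \left(3 - \frac{4}{Q}\right)$ ($Y{\left(T,Q \right)} = \left(3 - \frac{4}{Q}\right) T + Q Q = T \left(3 - \frac{4}{Q}\right) + Q^{2} = Q^{2} + T \left(3 - \frac{4}{Q}\right)$)
$Y{\left(r,p{\left(6,3 \right)} \right)} - 233 = \frac{6^{3} + \frac{15 \left(-4 + 3 \cdot 6\right)}{2}}{6} - 233 = \frac{216 + \frac{15 \left(-4 + 18\right)}{2}}{6} - 233 = \frac{216 + \frac{15}{2} \cdot 14}{6} - 233 = \frac{216 + 105}{6} - 233 = \frac{1}{6} \cdot 321 - 233 = \frac{107}{2} - 233 = - \frac{359}{2}$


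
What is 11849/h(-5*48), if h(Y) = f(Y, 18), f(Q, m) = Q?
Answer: -11849/240 ≈ -49.371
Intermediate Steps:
h(Y) = Y
11849/h(-5*48) = 11849/((-5*48)) = 11849/(-240) = 11849*(-1/240) = -11849/240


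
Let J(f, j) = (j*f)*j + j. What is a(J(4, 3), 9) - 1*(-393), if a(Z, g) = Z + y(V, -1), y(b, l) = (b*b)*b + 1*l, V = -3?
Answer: 404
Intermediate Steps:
y(b, l) = l + b**3 (y(b, l) = b**2*b + l = b**3 + l = l + b**3)
J(f, j) = j + f*j**2 (J(f, j) = (f*j)*j + j = f*j**2 + j = j + f*j**2)
a(Z, g) = -28 + Z (a(Z, g) = Z + (-1 + (-3)**3) = Z + (-1 - 27) = Z - 28 = -28 + Z)
a(J(4, 3), 9) - 1*(-393) = (-28 + 3*(1 + 4*3)) - 1*(-393) = (-28 + 3*(1 + 12)) + 393 = (-28 + 3*13) + 393 = (-28 + 39) + 393 = 11 + 393 = 404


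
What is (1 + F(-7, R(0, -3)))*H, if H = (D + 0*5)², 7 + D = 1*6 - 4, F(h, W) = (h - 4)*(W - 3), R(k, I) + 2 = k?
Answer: 1400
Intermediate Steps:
R(k, I) = -2 + k
F(h, W) = (-4 + h)*(-3 + W)
D = -5 (D = -7 + (1*6 - 4) = -7 + (6 - 4) = -7 + 2 = -5)
H = 25 (H = (-5 + 0*5)² = (-5 + 0)² = (-5)² = 25)
(1 + F(-7, R(0, -3)))*H = (1 + (12 - 4*(-2 + 0) - 3*(-7) + (-2 + 0)*(-7)))*25 = (1 + (12 - 4*(-2) + 21 - 2*(-7)))*25 = (1 + (12 + 8 + 21 + 14))*25 = (1 + 55)*25 = 56*25 = 1400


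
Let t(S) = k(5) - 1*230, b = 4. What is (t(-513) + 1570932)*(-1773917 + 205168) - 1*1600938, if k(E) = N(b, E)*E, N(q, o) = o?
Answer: -2464078011461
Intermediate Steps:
k(E) = E**2 (k(E) = E*E = E**2)
t(S) = -205 (t(S) = 5**2 - 1*230 = 25 - 230 = -205)
(t(-513) + 1570932)*(-1773917 + 205168) - 1*1600938 = (-205 + 1570932)*(-1773917 + 205168) - 1*1600938 = 1570727*(-1568749) - 1600938 = -2464076410523 - 1600938 = -2464078011461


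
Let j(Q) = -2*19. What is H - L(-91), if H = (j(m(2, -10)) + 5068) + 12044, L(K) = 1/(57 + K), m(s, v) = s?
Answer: 580517/34 ≈ 17074.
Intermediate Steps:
j(Q) = -38
H = 17074 (H = (-38 + 5068) + 12044 = 5030 + 12044 = 17074)
H - L(-91) = 17074 - 1/(57 - 91) = 17074 - 1/(-34) = 17074 - 1*(-1/34) = 17074 + 1/34 = 580517/34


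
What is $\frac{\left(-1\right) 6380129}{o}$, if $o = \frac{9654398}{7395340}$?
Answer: $- \frac{23591611599430}{4827199} \approx -4.8872 \cdot 10^{6}$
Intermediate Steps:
$o = \frac{4827199}{3697670}$ ($o = 9654398 \cdot \frac{1}{7395340} = \frac{4827199}{3697670} \approx 1.3055$)
$\frac{\left(-1\right) 6380129}{o} = \frac{\left(-1\right) 6380129}{\frac{4827199}{3697670}} = \left(-6380129\right) \frac{3697670}{4827199} = - \frac{23591611599430}{4827199}$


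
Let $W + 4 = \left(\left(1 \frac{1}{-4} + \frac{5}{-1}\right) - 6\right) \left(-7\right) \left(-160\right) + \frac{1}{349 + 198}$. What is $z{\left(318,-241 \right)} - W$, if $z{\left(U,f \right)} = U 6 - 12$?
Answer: $\frac{7931499}{547} \approx 14500.0$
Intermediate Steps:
$z{\left(U,f \right)} = -12 + 6 U$ ($z{\left(U,f \right)} = 6 U - 12 = -12 + 6 U$)
$W = - \frac{6894387}{547}$ ($W = -4 + \left(\left(\left(1 \frac{1}{-4} + \frac{5}{-1}\right) - 6\right) \left(-7\right) \left(-160\right) + \frac{1}{349 + 198}\right) = -4 + \left(\left(\left(1 \left(- \frac{1}{4}\right) + 5 \left(-1\right)\right) - 6\right) \left(-7\right) \left(-160\right) + \frac{1}{547}\right) = -4 + \left(\left(\left(- \frac{1}{4} - 5\right) - 6\right) \left(-7\right) \left(-160\right) + \frac{1}{547}\right) = -4 + \left(\left(- \frac{21}{4} - 6\right) \left(-7\right) \left(-160\right) + \frac{1}{547}\right) = -4 + \left(\left(- \frac{45}{4}\right) \left(-7\right) \left(-160\right) + \frac{1}{547}\right) = -4 + \left(\frac{315}{4} \left(-160\right) + \frac{1}{547}\right) = -4 + \left(-12600 + \frac{1}{547}\right) = -4 - \frac{6892199}{547} = - \frac{6894387}{547} \approx -12604.0$)
$z{\left(318,-241 \right)} - W = \left(-12 + 6 \cdot 318\right) - - \frac{6894387}{547} = \left(-12 + 1908\right) + \frac{6894387}{547} = 1896 + \frac{6894387}{547} = \frac{7931499}{547}$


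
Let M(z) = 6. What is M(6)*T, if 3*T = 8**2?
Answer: 128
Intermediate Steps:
T = 64/3 (T = (1/3)*8**2 = (1/3)*64 = 64/3 ≈ 21.333)
M(6)*T = 6*(64/3) = 128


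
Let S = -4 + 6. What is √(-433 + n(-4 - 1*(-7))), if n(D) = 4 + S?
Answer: I*√427 ≈ 20.664*I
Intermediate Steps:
S = 2
n(D) = 6 (n(D) = 4 + 2 = 6)
√(-433 + n(-4 - 1*(-7))) = √(-433 + 6) = √(-427) = I*√427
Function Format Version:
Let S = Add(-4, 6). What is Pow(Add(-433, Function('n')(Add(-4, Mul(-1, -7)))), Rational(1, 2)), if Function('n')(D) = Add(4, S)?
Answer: Mul(I, Pow(427, Rational(1, 2))) ≈ Mul(20.664, I)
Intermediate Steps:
S = 2
Function('n')(D) = 6 (Function('n')(D) = Add(4, 2) = 6)
Pow(Add(-433, Function('n')(Add(-4, Mul(-1, -7)))), Rational(1, 2)) = Pow(Add(-433, 6), Rational(1, 2)) = Pow(-427, Rational(1, 2)) = Mul(I, Pow(427, Rational(1, 2)))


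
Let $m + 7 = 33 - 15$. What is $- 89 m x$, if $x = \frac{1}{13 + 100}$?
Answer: $- \frac{979}{113} \approx -8.6637$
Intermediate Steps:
$x = \frac{1}{113} \approx 0.0088496$
$m = 11$ ($m = -7 + \left(33 - 15\right) = -7 + 18 = 11$)
$- 89 m x = \left(-89\right) 11 \cdot \frac{1}{113} = \left(-979\right) \frac{1}{113} = - \frac{979}{113}$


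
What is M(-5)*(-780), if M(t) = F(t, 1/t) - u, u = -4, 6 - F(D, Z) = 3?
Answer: -5460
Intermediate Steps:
F(D, Z) = 3 (F(D, Z) = 6 - 1*3 = 6 - 3 = 3)
M(t) = 7 (M(t) = 3 - 1*(-4) = 3 + 4 = 7)
M(-5)*(-780) = 7*(-780) = -5460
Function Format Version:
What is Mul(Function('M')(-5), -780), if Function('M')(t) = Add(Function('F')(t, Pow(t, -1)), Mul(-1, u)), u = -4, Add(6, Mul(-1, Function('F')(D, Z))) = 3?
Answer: -5460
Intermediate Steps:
Function('F')(D, Z) = 3 (Function('F')(D, Z) = Add(6, Mul(-1, 3)) = Add(6, -3) = 3)
Function('M')(t) = 7 (Function('M')(t) = Add(3, Mul(-1, -4)) = Add(3, 4) = 7)
Mul(Function('M')(-5), -780) = Mul(7, -780) = -5460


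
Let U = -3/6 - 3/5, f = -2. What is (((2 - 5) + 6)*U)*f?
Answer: 33/5 ≈ 6.6000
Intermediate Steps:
U = -11/10 (U = -3*⅙ - 3*⅕ = -½ - ⅗ = -11/10 ≈ -1.1000)
(((2 - 5) + 6)*U)*f = (((2 - 5) + 6)*(-11/10))*(-2) = ((-3 + 6)*(-11/10))*(-2) = (3*(-11/10))*(-2) = -33/10*(-2) = 33/5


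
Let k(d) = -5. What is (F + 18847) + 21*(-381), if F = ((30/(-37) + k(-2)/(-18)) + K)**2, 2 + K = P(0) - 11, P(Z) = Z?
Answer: 4892042545/443556 ≈ 11029.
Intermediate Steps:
K = -13 (K = -2 + (0 - 11) = -2 - 11 = -13)
F = 81234169/443556 (F = ((30/(-37) - 5/(-18)) - 13)**2 = ((30*(-1/37) - 5*(-1/18)) - 13)**2 = ((-30/37 + 5/18) - 13)**2 = (-355/666 - 13)**2 = (-9013/666)**2 = 81234169/443556 ≈ 183.14)
(F + 18847) + 21*(-381) = (81234169/443556 + 18847) + 21*(-381) = 8440934101/443556 - 8001 = 4892042545/443556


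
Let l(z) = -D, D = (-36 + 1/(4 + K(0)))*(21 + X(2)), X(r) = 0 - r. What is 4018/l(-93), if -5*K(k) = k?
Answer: 16072/2717 ≈ 5.9153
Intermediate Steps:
K(k) = -k/5
X(r) = -r
D = -2717/4 (D = (-36 + 1/(4 - 1/5*0))*(21 - 1*2) = (-36 + 1/(4 + 0))*(21 - 2) = (-36 + 1/4)*19 = -143/4*19 = -2717/4 ≈ -679.25)
l(z) = 2717/4 (l(z) = -1*(-2717/4) = 2717/4)
4018/l(-93) = 4018/(2717/4) = 4018*(4/2717) = 16072/2717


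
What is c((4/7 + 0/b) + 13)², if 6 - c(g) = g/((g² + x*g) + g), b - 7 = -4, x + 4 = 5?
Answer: 418609/11881 ≈ 35.233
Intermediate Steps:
x = 1 (x = -4 + 5 = 1)
b = 3 (b = 7 - 4 = 3)
c(g) = 6 - g/(g² + 2*g) (c(g) = 6 - g/((g² + 1*g) + g) = 6 - g/((g² + g) + g) = 6 - g/((g + g²) + g) = 6 - g/(g² + 2*g))
c((4/7 + 0/b) + 13)² = ((11 + 6*((4/7 + 0/3) + 13))/(2 + ((4/7 + 0/3) + 13)))² = ((11 + 6*((4*(⅐) + 0*(⅓)) + 13))/(2 + ((4*(⅐) + 0*(⅓)) + 13)))² = ((11 + 6*((4/7 + 0) + 13))/(2 + ((4/7 + 0) + 13)))² = ((11 + 6*(4/7 + 13))/(2 + (4/7 + 13)))² = ((11 + 6*(95/7))/(2 + 95/7))² = ((11 + 570/7)/(109/7))² = ((7/109)*(647/7))² = (647/109)² = 418609/11881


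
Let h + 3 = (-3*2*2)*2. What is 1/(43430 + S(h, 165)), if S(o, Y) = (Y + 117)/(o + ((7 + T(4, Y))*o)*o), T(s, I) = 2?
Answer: 1089/47295317 ≈ 2.3026e-5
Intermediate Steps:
h = -27 (h = -3 + (-3*2*2)*2 = -3 - 6*2*2 = -3 - 12*2 = -3 - 24 = -27)
S(o, Y) = (117 + Y)/(o + 9*o²) (S(o, Y) = (Y + 117)/(o + ((7 + 2)*o)*o) = (117 + Y)/(o + (9*o)*o) = (117 + Y)/(o + 9*o²))
1/(43430 + S(h, 165)) = 1/(43430 + (117 + 165)/((-27)*(1 + 9*(-27)))) = 1/(43430 - 1/27*282/(1 - 243)) = 1/(43430 - 1/27*282/(-242)) = 1/(43430 - 1/27*(-1/242)*282) = 1/(43430 + 47/1089) = 1/(47295317/1089) = 1089/47295317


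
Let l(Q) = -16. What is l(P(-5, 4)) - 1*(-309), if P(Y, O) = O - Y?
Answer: 293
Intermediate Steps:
l(P(-5, 4)) - 1*(-309) = -16 - 1*(-309) = -16 + 309 = 293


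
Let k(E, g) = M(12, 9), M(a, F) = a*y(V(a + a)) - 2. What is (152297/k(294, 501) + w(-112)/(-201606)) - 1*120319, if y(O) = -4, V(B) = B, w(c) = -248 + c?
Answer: -207259264447/1680050 ≈ -1.2337e+5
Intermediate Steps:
M(a, F) = -2 - 4*a (M(a, F) = a*(-4) - 2 = -4*a - 2 = -2 - 4*a)
k(E, g) = -50 (k(E, g) = -2 - 4*12 = -2 - 48 = -50)
(152297/k(294, 501) + w(-112)/(-201606)) - 1*120319 = (152297/(-50) + (-248 - 112)/(-201606)) - 1*120319 = (152297*(-1/50) - 360*(-1/201606)) - 120319 = (-152297/50 + 60/33601) - 120319 = -5117328497/1680050 - 120319 = -207259264447/1680050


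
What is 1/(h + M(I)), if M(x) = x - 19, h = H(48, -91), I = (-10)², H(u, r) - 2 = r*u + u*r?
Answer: -1/8653 ≈ -0.00011557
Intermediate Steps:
H(u, r) = 2 + 2*r*u (H(u, r) = 2 + (r*u + u*r) = 2 + (r*u + r*u) = 2 + 2*r*u)
I = 100
h = -8734 (h = 2 + 2*(-91)*48 = 2 - 8736 = -8734)
M(x) = -19 + x
1/(h + M(I)) = 1/(-8734 + (-19 + 100)) = 1/(-8734 + 81) = 1/(-8653) = -1/8653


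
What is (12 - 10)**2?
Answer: 4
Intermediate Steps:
(12 - 10)**2 = 2**2 = 4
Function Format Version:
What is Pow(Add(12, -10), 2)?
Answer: 4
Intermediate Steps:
Pow(Add(12, -10), 2) = Pow(2, 2) = 4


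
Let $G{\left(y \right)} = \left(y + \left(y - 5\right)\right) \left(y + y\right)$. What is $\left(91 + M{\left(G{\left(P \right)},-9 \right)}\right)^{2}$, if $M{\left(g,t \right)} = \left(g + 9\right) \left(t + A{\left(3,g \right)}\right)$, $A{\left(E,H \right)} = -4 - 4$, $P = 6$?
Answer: $2220100$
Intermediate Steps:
$A{\left(E,H \right)} = -8$ ($A{\left(E,H \right)} = -4 - 4 = -8$)
$G{\left(y \right)} = 2 y \left(-5 + 2 y\right)$ ($G{\left(y \right)} = \left(y + \left(y - 5\right)\right) 2 y = \left(y + \left(-5 + y\right)\right) 2 y = \left(-5 + 2 y\right) 2 y = 2 y \left(-5 + 2 y\right)$)
$M{\left(g,t \right)} = \left(-8 + t\right) \left(9 + g\right)$ ($M{\left(g,t \right)} = \left(g + 9\right) \left(t - 8\right) = \left(9 + g\right) \left(-8 + t\right) = \left(-8 + t\right) \left(9 + g\right)$)
$\left(91 + M{\left(G{\left(P \right)},-9 \right)}\right)^{2} = \left(91 + \left(-72 - 8 \cdot 2 \cdot 6 \left(-5 + 2 \cdot 6\right) + 9 \left(-9\right) + 2 \cdot 6 \left(-5 + 2 \cdot 6\right) \left(-9\right)\right)\right)^{2} = \left(91 - \left(153 - 2 \cdot 6 \left(-5 + 12\right) \left(-9\right) + 8 \cdot 2 \cdot 6 \left(-5 + 12\right)\right)\right)^{2} = \left(91 - \left(153 - 2 \cdot 6 \cdot 7 \left(-9\right) + 8 \cdot 2 \cdot 6 \cdot 7\right)\right)^{2} = \left(91 - 1581\right)^{2} = \left(-1490\right)^{2} = 2220100$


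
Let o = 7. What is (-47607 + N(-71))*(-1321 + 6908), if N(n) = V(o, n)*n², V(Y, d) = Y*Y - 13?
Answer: 747926103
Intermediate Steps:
V(Y, d) = -13 + Y² (V(Y, d) = Y² - 13 = -13 + Y²)
N(n) = 36*n² (N(n) = (-13 + 7²)*n² = (-13 + 49)*n² = 36*n²)
(-47607 + N(-71))*(-1321 + 6908) = (-47607 + 36*(-71)²)*(-1321 + 6908) = (-47607 + 36*5041)*5587 = (-47607 + 181476)*5587 = 133869*5587 = 747926103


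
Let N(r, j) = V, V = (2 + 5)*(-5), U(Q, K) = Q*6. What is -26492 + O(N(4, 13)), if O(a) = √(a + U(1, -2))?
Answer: -26492 + I*√29 ≈ -26492.0 + 5.3852*I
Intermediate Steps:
U(Q, K) = 6*Q
V = -35 (V = 7*(-5) = -35)
N(r, j) = -35
O(a) = √(6 + a) (O(a) = √(a + 6*1) = √(a + 6) = √(6 + a))
-26492 + O(N(4, 13)) = -26492 + √(6 - 35) = -26492 + √(-29) = -26492 + I*√29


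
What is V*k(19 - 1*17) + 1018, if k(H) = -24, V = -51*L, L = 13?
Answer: 16930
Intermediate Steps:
V = -663 (V = -51*13 = -663)
V*k(19 - 1*17) + 1018 = -663*(-24) + 1018 = 15912 + 1018 = 16930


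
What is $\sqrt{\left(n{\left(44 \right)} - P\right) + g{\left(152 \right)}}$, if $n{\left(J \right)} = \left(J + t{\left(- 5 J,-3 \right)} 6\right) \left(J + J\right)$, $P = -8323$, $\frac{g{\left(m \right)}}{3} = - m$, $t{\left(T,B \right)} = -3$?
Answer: $\sqrt{10155} \approx 100.77$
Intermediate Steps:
$g{\left(m \right)} = - 3 m$ ($g{\left(m \right)} = 3 \left(- m\right) = - 3 m$)
$n{\left(J \right)} = 2 J \left(-18 + J\right)$ ($n{\left(J \right)} = \left(J - 18\right) \left(J + J\right) = \left(J - 18\right) 2 J = \left(-18 + J\right) 2 J = 2 J \left(-18 + J\right)$)
$\sqrt{\left(n{\left(44 \right)} - P\right) + g{\left(152 \right)}} = \sqrt{\left(2 \cdot 44 \left(-18 + 44\right) - -8323\right) - 456} = \sqrt{\left(2 \cdot 44 \cdot 26 + 8323\right) - 456} = \sqrt{\left(2288 + 8323\right) - 456} = \sqrt{10611 - 456} = \sqrt{10155}$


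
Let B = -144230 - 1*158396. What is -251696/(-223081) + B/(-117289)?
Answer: 97031282850/26164947409 ≈ 3.7084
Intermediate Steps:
B = -302626 (B = -144230 - 158396 = -302626)
-251696/(-223081) + B/(-117289) = -251696/(-223081) - 302626/(-117289) = -251696*(-1/223081) - 302626*(-1/117289) = 251696/223081 + 302626/117289 = 97031282850/26164947409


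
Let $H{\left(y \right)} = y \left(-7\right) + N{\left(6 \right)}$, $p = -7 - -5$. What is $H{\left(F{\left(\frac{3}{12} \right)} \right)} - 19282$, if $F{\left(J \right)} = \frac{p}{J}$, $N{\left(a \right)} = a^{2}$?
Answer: $-19190$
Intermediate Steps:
$p = -2$ ($p = -7 + 5 = -2$)
$F{\left(J \right)} = - \frac{2}{J}$
$H{\left(y \right)} = 36 - 7 y$ ($H{\left(y \right)} = y \left(-7\right) + 6^{2} = - 7 y + 36 = 36 - 7 y$)
$H{\left(F{\left(\frac{3}{12} \right)} \right)} - 19282 = \left(36 - 7 \left(- \frac{2}{3 \cdot \frac{1}{12}}\right)\right) - 19282 = \left(36 - 7 \left(- 2 \frac{1}{\frac{1}{4}}\right)\right) - 19282 = \left(36 - 7 \left(\left(-2\right) 4\right)\right) - 19282 = \left(36 - -56\right) - 19282 = \left(36 + 56\right) - 19282 = 92 - 19282 = -19190$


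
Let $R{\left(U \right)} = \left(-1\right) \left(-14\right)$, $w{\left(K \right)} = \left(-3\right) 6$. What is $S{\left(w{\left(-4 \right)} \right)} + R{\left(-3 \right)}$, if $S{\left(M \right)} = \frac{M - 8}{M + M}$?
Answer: $\frac{265}{18} \approx 14.722$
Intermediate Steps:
$w{\left(K \right)} = -18$
$R{\left(U \right)} = 14$
$S{\left(M \right)} = \frac{-8 + M}{2 M}$
$S{\left(w{\left(-4 \right)} \right)} + R{\left(-3 \right)} = \frac{-8 - 18}{2 \left(-18\right)} + 14 = \frac{1}{2} \left(- \frac{1}{18}\right) \left(-26\right) + 14 = \frac{13}{18} + 14 = \frac{265}{18}$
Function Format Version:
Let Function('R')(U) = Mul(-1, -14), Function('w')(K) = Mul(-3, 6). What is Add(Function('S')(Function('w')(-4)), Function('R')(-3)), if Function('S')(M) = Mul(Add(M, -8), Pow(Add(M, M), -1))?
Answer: Rational(265, 18) ≈ 14.722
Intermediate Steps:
Function('w')(K) = -18
Function('R')(U) = 14
Function('S')(M) = Mul(Rational(1, 2), Pow(M, -1), Add(-8, M)) (Function('S')(M) = Mul(Add(-8, M), Pow(Mul(2, M), -1)) = Mul(Add(-8, M), Mul(Rational(1, 2), Pow(M, -1))) = Mul(Rational(1, 2), Pow(M, -1), Add(-8, M)))
Add(Function('S')(Function('w')(-4)), Function('R')(-3)) = Add(Mul(Rational(1, 2), Pow(-18, -1), Add(-8, -18)), 14) = Add(Mul(Rational(1, 2), Rational(-1, 18), -26), 14) = Add(Rational(13, 18), 14) = Rational(265, 18)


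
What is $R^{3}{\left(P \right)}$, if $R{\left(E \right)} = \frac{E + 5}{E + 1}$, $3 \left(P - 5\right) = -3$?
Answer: $\frac{729}{125} \approx 5.832$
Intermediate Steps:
$P = 4$ ($P = 5 + \frac{1}{3} \left(-3\right) = 5 - 1 = 4$)
$R{\left(E \right)} = \frac{5 + E}{1 + E}$
$R^{3}{\left(P \right)} = \left(\frac{5 + 4}{1 + 4}\right)^{3} = \left(\frac{1}{5} \cdot 9\right)^{3} = \left(\frac{9}{5}\right)^{3} = \frac{729}{125}$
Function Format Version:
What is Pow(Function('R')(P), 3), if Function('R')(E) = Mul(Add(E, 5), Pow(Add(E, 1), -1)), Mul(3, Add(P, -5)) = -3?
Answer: Rational(729, 125) ≈ 5.8320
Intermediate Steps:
P = 4 (P = Add(5, Mul(Rational(1, 3), -3)) = Add(5, -1) = 4)
Function('R')(E) = Mul(Pow(Add(1, E), -1), Add(5, E)) (Function('R')(E) = Mul(Add(5, E), Pow(Add(1, E), -1)) = Mul(Pow(Add(1, E), -1), Add(5, E)))
Pow(Function('R')(P), 3) = Pow(Mul(Pow(Add(1, 4), -1), Add(5, 4)), 3) = Pow(Mul(Pow(5, -1), 9), 3) = Pow(Mul(Rational(1, 5), 9), 3) = Pow(Rational(9, 5), 3) = Rational(729, 125)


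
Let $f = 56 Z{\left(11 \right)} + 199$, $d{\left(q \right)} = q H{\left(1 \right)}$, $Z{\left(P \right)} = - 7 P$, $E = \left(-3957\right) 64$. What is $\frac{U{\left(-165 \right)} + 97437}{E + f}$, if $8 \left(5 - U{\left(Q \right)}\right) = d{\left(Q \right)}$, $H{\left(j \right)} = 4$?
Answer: $- \frac{195049}{514722} \approx -0.37894$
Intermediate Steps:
$E = -253248$
$d{\left(q \right)} = 4 q$ ($d{\left(q \right)} = q 4 = 4 q$)
$U{\left(Q \right)} = 5 - \frac{Q}{2}$ ($U{\left(Q \right)} = 5 - \frac{4 Q}{8} = 5 - \frac{Q}{2}$)
$f = -4113$ ($f = 56 \left(\left(-7\right) 11\right) + 199 = 56 \left(-77\right) + 199 = -4312 + 199 = -4113$)
$\frac{U{\left(-165 \right)} + 97437}{E + f} = \frac{\left(5 - - \frac{165}{2}\right) + 97437}{-253248 - 4113} = \frac{\left(5 + \frac{165}{2}\right) + 97437}{-257361} = \left(\frac{175}{2} + 97437\right) \left(- \frac{1}{257361}\right) = \frac{195049}{2} \left(- \frac{1}{257361}\right) = - \frac{195049}{514722}$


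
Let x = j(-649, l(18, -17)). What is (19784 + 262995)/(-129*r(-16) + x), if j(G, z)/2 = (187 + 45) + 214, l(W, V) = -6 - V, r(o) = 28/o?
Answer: 1131116/4471 ≈ 252.99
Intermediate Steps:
j(G, z) = 892 (j(G, z) = 2*((187 + 45) + 214) = 2*(232 + 214) = 2*446 = 892)
x = 892
(19784 + 262995)/(-129*r(-16) + x) = (19784 + 262995)/(-3612/(-16) + 892) = 282779/(-3612*(-1)/16 + 892) = 282779/(-129*(-7/4) + 892) = 282779/(903/4 + 892) = 282779/(4471/4) = 282779*(4/4471) = 1131116/4471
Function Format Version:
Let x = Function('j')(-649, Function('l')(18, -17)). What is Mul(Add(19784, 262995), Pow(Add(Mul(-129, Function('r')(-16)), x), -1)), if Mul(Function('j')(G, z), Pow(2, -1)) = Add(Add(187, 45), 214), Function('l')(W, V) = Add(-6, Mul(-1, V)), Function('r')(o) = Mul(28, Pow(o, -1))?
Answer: Rational(1131116, 4471) ≈ 252.99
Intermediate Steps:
Function('j')(G, z) = 892 (Function('j')(G, z) = Mul(2, Add(Add(187, 45), 214)) = Mul(2, Add(232, 214)) = Mul(2, 446) = 892)
x = 892
Mul(Add(19784, 262995), Pow(Add(Mul(-129, Function('r')(-16)), x), -1)) = Mul(Add(19784, 262995), Pow(Add(Mul(-129, Mul(28, Pow(-16, -1))), 892), -1)) = Mul(282779, Pow(Add(Mul(-129, Mul(28, Rational(-1, 16))), 892), -1)) = Mul(282779, Pow(Add(Mul(-129, Rational(-7, 4)), 892), -1)) = Mul(282779, Pow(Add(Rational(903, 4), 892), -1)) = Mul(282779, Pow(Rational(4471, 4), -1)) = Mul(282779, Rational(4, 4471)) = Rational(1131116, 4471)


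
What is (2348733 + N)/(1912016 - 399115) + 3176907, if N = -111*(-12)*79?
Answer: 4806348231168/1512901 ≈ 3.1769e+6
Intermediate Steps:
N = 105228 (N = 1332*79 = 105228)
(2348733 + N)/(1912016 - 399115) + 3176907 = (2348733 + 105228)/(1912016 - 399115) + 3176907 = 2453961/1512901 + 3176907 = 4806348231168/1512901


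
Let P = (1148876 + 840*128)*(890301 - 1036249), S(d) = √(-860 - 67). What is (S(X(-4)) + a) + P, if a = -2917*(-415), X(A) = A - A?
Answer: -183367272853 + 3*I*√103 ≈ -1.8337e+11 + 30.447*I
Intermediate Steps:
X(A) = 0
S(d) = 3*I*√103 (S(d) = √(-927) = 3*I*√103)
a = 1210555
P = -183368483408 (P = (1148876 + 107520)*(-145948) = 1256396*(-145948) = -183368483408)
(S(X(-4)) + a) + P = (3*I*√103 + 1210555) - 183368483408 = (1210555 + 3*I*√103) - 183368483408 = -183367272853 + 3*I*√103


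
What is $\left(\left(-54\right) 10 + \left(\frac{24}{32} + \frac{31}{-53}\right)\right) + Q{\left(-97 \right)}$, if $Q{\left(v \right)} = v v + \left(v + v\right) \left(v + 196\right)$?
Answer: $- \frac{2191409}{212} \approx -10337.0$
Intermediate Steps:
$Q{\left(v \right)} = v^{2} + 2 v \left(196 + v\right)$
$\left(\left(-54\right) 10 + \left(\frac{24}{32} + \frac{31}{-53}\right)\right) + Q{\left(-97 \right)} = \left(\left(-54\right) 10 + \left(\frac{24}{32} + \frac{31}{-53}\right)\right) - 97 \left(392 + 3 \left(-97\right)\right) = \left(-540 + \left(24 \cdot \frac{1}{32} + 31 \left(- \frac{1}{53}\right)\right)\right) - 97 \left(392 - 291\right) = \left(-540 + \left(\frac{3}{4} - \frac{31}{53}\right)\right) - 9797 = \left(-540 + \frac{35}{212}\right) - 9797 = - \frac{114445}{212} - 9797 = - \frac{2191409}{212}$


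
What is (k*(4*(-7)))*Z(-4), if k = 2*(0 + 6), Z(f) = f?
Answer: 1344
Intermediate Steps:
k = 12 (k = 2*6 = 12)
(k*(4*(-7)))*Z(-4) = (12*(4*(-7)))*(-4) = (12*(-28))*(-4) = -336*(-4) = 1344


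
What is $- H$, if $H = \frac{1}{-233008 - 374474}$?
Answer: $\frac{1}{607482} \approx 1.6461 \cdot 10^{-6}$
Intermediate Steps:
$H = - \frac{1}{607482}$ ($H = \frac{1}{-607482} = - \frac{1}{607482} \approx -1.6461 \cdot 10^{-6}$)
$- H = \left(-1\right) \left(- \frac{1}{607482}\right) = \frac{1}{607482}$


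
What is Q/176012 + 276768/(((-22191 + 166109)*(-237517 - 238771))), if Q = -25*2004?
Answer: -26829876369747/94257748754536 ≈ -0.28464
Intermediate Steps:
Q = -50100
Q/176012 + 276768/(((-22191 + 166109)*(-237517 - 238771))) = -50100/176012 + 276768/(((-22191 + 166109)*(-237517 - 238771))) = -50100*1/176012 + 276768/((143918*(-476288))) = -12525/44003 + 276768/(-68546416384) = -12525/44003 + 276768*(-1/68546416384) = -12525/44003 - 8649/2142075512 = -26829876369747/94257748754536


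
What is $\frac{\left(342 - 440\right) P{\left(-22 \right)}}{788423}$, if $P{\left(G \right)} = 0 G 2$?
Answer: $0$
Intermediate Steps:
$P{\left(G \right)} = 0$ ($P{\left(G \right)} = 0 \cdot 2 = 0$)
$\frac{\left(342 - 440\right) P{\left(-22 \right)}}{788423} = \frac{\left(342 - 440\right) 0}{788423} = \left(-98\right) 0 \cdot \frac{1}{788423} = 0 \cdot \frac{1}{788423} = 0$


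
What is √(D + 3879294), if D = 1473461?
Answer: √5352755 ≈ 2313.6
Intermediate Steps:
√(D + 3879294) = √(1473461 + 3879294) = √5352755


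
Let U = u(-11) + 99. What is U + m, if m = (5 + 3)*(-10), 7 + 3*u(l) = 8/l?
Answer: 542/33 ≈ 16.424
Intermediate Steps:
u(l) = -7/3 + 8/(3*l) (u(l) = -7/3 + (8/l)/3 = -7/3 + 8/(3*l))
m = -80 (m = 8*(-10) = -80)
U = 3182/33 (U = (1/3)*(8 - 7*(-11))/(-11) + 99 = (1/3)*(-1/11)*(8 + 77) + 99 = (1/3)*(-1/11)*85 + 99 = -85/33 + 99 = 3182/33 ≈ 96.424)
U + m = 3182/33 - 80 = 542/33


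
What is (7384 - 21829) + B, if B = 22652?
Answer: 8207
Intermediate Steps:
(7384 - 21829) + B = (7384 - 21829) + 22652 = -14445 + 22652 = 8207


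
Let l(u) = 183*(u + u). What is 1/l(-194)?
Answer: -1/71004 ≈ -1.4084e-5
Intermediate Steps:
l(u) = 366*u (l(u) = 183*(2*u) = 366*u)
1/l(-194) = 1/(366*(-194)) = 1/(-71004) = -1/71004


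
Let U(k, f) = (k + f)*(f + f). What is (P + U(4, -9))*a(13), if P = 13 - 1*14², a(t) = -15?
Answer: 1395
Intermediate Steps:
U(k, f) = 2*f*(f + k) (U(k, f) = (f + k)*(2*f) = 2*f*(f + k))
P = -183 (P = 13 - 1*196 = 13 - 196 = -183)
(P + U(4, -9))*a(13) = (-183 + 2*(-9)*(-9 + 4))*(-15) = (-183 + 2*(-9)*(-5))*(-15) = (-183 + 90)*(-15) = -93*(-15) = 1395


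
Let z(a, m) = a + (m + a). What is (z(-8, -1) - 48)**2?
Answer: 4225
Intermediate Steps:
z(a, m) = m + 2*a (z(a, m) = a + (a + m) = m + 2*a)
(z(-8, -1) - 48)**2 = ((-1 + 2*(-8)) - 48)**2 = ((-1 - 16) - 48)**2 = (-17 - 48)**2 = (-65)**2 = 4225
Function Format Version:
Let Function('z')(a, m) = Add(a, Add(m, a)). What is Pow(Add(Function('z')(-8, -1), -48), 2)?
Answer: 4225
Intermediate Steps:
Function('z')(a, m) = Add(m, Mul(2, a)) (Function('z')(a, m) = Add(a, Add(a, m)) = Add(m, Mul(2, a)))
Pow(Add(Function('z')(-8, -1), -48), 2) = Pow(Add(Add(-1, Mul(2, -8)), -48), 2) = Pow(Add(Add(-1, -16), -48), 2) = Pow(Add(-17, -48), 2) = Pow(-65, 2) = 4225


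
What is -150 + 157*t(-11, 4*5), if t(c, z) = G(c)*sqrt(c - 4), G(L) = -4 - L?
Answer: -150 + 1099*I*sqrt(15) ≈ -150.0 + 4256.4*I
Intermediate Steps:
t(c, z) = sqrt(-4 + c)*(-4 - c) (t(c, z) = (-4 - c)*sqrt(c - 4) = (-4 - c)*sqrt(-4 + c) = sqrt(-4 + c)*(-4 - c))
-150 + 157*t(-11, 4*5) = -150 + 157*(sqrt(-4 - 11)*(-4 - 1*(-11))) = -150 + 157*(sqrt(-15)*(-4 + 11)) = -150 + 157*((I*sqrt(15))*7) = -150 + 157*(7*I*sqrt(15)) = -150 + 1099*I*sqrt(15)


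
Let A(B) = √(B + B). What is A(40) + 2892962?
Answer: 2892962 + 4*√5 ≈ 2.8930e+6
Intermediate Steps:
A(B) = √2*√B (A(B) = √(2*B) = √2*√B)
A(40) + 2892962 = √2*√40 + 2892962 = √2*(2*√10) + 2892962 = 4*√5 + 2892962 = 2892962 + 4*√5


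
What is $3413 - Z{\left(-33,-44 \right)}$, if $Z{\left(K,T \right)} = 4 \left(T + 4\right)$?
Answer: $3573$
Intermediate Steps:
$Z{\left(K,T \right)} = 16 + 4 T$ ($Z{\left(K,T \right)} = 4 \left(4 + T\right) = 16 + 4 T$)
$3413 - Z{\left(-33,-44 \right)} = 3413 - \left(16 + 4 \left(-44\right)\right) = 3413 - \left(16 - 176\right) = 3413 - -160 = 3413 + 160 = 3573$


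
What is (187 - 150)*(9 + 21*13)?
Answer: 10434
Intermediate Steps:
(187 - 150)*(9 + 21*13) = 37*(9 + 273) = 37*282 = 10434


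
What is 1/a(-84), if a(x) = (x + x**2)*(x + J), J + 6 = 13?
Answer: -1/536844 ≈ -1.8627e-6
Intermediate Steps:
J = 7 (J = -6 + 13 = 7)
a(x) = (7 + x)*(x + x**2) (a(x) = (x + x**2)*(x + 7) = (x + x**2)*(7 + x) = (7 + x)*(x + x**2))
1/a(-84) = 1/(-84*(7 + (-84)**2 + 8*(-84))) = 1/(-84*(7 + 7056 - 672)) = 1/(-84*6391) = 1/(-536844) = -1/536844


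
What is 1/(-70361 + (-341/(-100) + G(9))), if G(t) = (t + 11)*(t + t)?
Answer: -100/6999759 ≈ -1.4286e-5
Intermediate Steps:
G(t) = 2*t*(11 + t) (G(t) = (11 + t)*(2*t) = 2*t*(11 + t))
1/(-70361 + (-341/(-100) + G(9))) = 1/(-70361 + (-341/(-100) + 2*9*(11 + 9))) = 1/(-70361 + (-341*(-1)/100 + 2*9*20)) = 1/(-70361 + (-31*(-11/100) + 360)) = 1/(-70361 + (341/100 + 360)) = 1/(-70361 + 36341/100) = 1/(-6999759/100) = -100/6999759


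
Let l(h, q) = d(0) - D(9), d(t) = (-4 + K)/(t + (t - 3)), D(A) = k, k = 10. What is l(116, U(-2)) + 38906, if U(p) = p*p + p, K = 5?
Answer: 116687/3 ≈ 38896.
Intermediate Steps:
D(A) = 10
U(p) = p + p² (U(p) = p² + p = p + p²)
d(t) = 1/(-3 + 2*t) (d(t) = (-4 + 5)/(t + (t - 3)) = 1/(t + (-3 + t)) = 1/(-3 + 2*t))
l(h, q) = -31/3 (l(h, q) = 1/(-3 + 2*0) - 1*10 = 1/(-3 + 0) - 10 = 1/(-3) - 10 = -⅓ - 10 = -31/3)
l(116, U(-2)) + 38906 = -31/3 + 38906 = 116687/3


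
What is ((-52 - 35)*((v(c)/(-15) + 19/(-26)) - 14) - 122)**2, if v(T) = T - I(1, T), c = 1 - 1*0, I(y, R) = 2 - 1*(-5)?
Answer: 21380580841/16900 ≈ 1.2651e+6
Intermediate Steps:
I(y, R) = 7 (I(y, R) = 2 + 5 = 7)
c = 1 (c = 1 + 0 = 1)
v(T) = -7 + T (v(T) = T - 1*7 = T - 7 = -7 + T)
((-52 - 35)*((v(c)/(-15) + 19/(-26)) - 14) - 122)**2 = ((-52 - 35)*(((-7 + 1)/(-15) + 19/(-26)) - 14) - 122)**2 = (-87*((-6*(-1/15) + 19*(-1/26)) - 14) - 122)**2 = (-87*((2/5 - 19/26) - 14) - 122)**2 = (-87*(-43/130 - 14) - 122)**2 = (-87*(-1863/130) - 122)**2 = (162081/130 - 122)**2 = (146221/130)**2 = 21380580841/16900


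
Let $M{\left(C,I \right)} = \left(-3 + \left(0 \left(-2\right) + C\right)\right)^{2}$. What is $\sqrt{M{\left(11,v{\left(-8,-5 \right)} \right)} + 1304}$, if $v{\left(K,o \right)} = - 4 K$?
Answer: $6 \sqrt{38} \approx 36.987$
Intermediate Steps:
$M{\left(C,I \right)} = \left(-3 + C\right)^{2}$ ($M{\left(C,I \right)} = \left(-3 + \left(0 + C\right)\right)^{2} = \left(-3 + C\right)^{2}$)
$\sqrt{M{\left(11,v{\left(-8,-5 \right)} \right)} + 1304} = \sqrt{\left(-3 + 11\right)^{2} + 1304} = \sqrt{8^{2} + 1304} = \sqrt{64 + 1304} = \sqrt{1368} = 6 \sqrt{38}$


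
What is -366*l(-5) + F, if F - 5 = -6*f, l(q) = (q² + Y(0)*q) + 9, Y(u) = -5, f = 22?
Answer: -21721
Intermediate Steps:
l(q) = 9 + q² - 5*q (l(q) = (q² - 5*q) + 9 = 9 + q² - 5*q)
F = -127 (F = 5 - 6*22 = 5 - 132 = -127)
-366*l(-5) + F = -366*(9 + (-5)² - 5*(-5)) - 127 = -366*(9 + 25 + 25) - 127 = -366*59 - 127 = -21594 - 127 = -21721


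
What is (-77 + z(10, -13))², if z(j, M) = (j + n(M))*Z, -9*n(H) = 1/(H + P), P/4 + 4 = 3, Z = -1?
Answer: 177209344/23409 ≈ 7570.1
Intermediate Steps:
P = -4 (P = -16 + 4*3 = -16 + 12 = -4)
n(H) = -1/(9*(-4 + H)) (n(H) = -1/(9*(H - 4)) = -1/(9*(-4 + H)))
z(j, M) = 1/(-36 + 9*M) - j (z(j, M) = (j - 1/(-36 + 9*M))*(-1) = 1/(-36 + 9*M) - j)
(-77 + z(10, -13))² = (-77 + (⅑ - 1*10*(-4 - 13))/(-4 - 13))² = (-77 + (⅑ - 1*10*(-17))/(-17))² = (-77 - (⅑ + 170)/17)² = (-77 - 1/17*1531/9)² = (-77 - 1531/153)² = (-13312/153)² = 177209344/23409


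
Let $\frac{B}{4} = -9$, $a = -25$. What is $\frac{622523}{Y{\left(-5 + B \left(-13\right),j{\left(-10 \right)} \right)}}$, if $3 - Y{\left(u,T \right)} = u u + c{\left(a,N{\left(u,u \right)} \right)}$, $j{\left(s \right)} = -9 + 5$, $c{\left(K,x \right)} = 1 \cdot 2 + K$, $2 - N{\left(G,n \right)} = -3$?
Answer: $- \frac{622523}{214343} \approx -2.9043$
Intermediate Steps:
$B = -36$ ($B = 4 \left(-9\right) = -36$)
$N{\left(G,n \right)} = 5$ ($N{\left(G,n \right)} = 2 - -3 = 2 + 3 = 5$)
$c{\left(K,x \right)} = 2 + K$
$j{\left(s \right)} = -4$
$Y{\left(u,T \right)} = 26 - u^{2}$ ($Y{\left(u,T \right)} = 3 - \left(u u + \left(2 - 25\right)\right) = 3 - \left(u^{2} - 23\right) = 3 - \left(-23 + u^{2}\right) = 26 - u^{2}$)
$\frac{622523}{Y{\left(-5 + B \left(-13\right),j{\left(-10 \right)} \right)}} = \frac{622523}{26 - \left(-5 - -468\right)^{2}} = \frac{622523}{26 - \left(-5 + 468\right)^{2}} = \frac{622523}{26 - 463^{2}} = \frac{622523}{26 - 214369} = \frac{622523}{-214343} = 622523 \left(- \frac{1}{214343}\right) = - \frac{622523}{214343}$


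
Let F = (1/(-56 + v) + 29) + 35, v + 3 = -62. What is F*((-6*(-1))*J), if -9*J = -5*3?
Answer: 77430/121 ≈ 639.92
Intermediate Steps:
v = -65 (v = -3 - 62 = -65)
J = 5/3 (J = -(-5)*3/9 = -⅑*(-15) = 5/3 ≈ 1.6667)
F = 7743/121 (F = (1/(-56 - 65) + 29) + 35 = (1/(-121) + 29) + 35 = (-1/121 + 29) + 35 = 3508/121 + 35 = 7743/121 ≈ 63.992)
F*((-6*(-1))*J) = 7743*(-6*(-1)*(5/3))/121 = 7743*(6*(5/3))/121 = (7743/121)*10 = 77430/121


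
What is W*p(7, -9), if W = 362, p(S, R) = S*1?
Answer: 2534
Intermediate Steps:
p(S, R) = S
W*p(7, -9) = 362*7 = 2534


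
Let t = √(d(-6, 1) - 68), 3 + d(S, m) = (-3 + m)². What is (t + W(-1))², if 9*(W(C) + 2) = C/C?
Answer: (17 - 9*I*√67)²/81 ≈ -63.432 - 30.922*I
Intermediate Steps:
d(S, m) = -3 + (-3 + m)²
t = I*√67 (t = √((-3 + (-3 + 1)²) - 68) = √((-3 + (-2)²) - 68) = √((-3 + 4) - 68) = √(1 - 68) = √(-67) = I*√67 ≈ 8.1853*I)
W(C) = -17/9 (W(C) = -2 + (C/C)/9 = -2 + (⅑)*1 = -2 + ⅑ = -17/9)
(t + W(-1))² = (I*√67 - 17/9)² = (-17/9 + I*√67)²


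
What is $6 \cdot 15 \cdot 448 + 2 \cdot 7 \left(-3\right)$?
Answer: $40278$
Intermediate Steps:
$6 \cdot 15 \cdot 448 + 2 \cdot 7 \left(-3\right) = 90 \cdot 448 + 14 \left(-3\right) = 40320 - 42 = 40278$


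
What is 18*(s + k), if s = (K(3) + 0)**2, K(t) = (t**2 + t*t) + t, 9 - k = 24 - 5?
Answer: 7758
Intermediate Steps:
k = -10 (k = 9 - (24 - 5) = 9 - 1*19 = 9 - 19 = -10)
K(t) = t + 2*t**2 (K(t) = (t**2 + t**2) + t = 2*t**2 + t = t + 2*t**2)
s = 441 (s = (3*(1 + 2*3) + 0)**2 = (3*(1 + 6) + 0)**2 = (3*7 + 0)**2 = (21 + 0)**2 = 21**2 = 441)
18*(s + k) = 18*(441 - 10) = 18*431 = 7758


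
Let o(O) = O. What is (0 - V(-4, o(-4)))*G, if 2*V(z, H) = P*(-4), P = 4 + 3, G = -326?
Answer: -4564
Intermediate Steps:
P = 7
V(z, H) = -14 (V(z, H) = (7*(-4))/2 = (1/2)*(-28) = -14)
(0 - V(-4, o(-4)))*G = (0 - 1*(-14))*(-326) = (0 + 14)*(-326) = 14*(-326) = -4564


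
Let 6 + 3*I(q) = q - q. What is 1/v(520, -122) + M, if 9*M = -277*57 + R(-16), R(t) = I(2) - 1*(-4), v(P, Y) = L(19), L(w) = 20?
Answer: -315731/180 ≈ -1754.1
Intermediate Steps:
I(q) = -2 (I(q) = -2 + (q - q)/3 = -2 + (1/3)*0 = -2 + 0 = -2)
v(P, Y) = 20
R(t) = 2 (R(t) = -2 - 1*(-4) = -2 + 4 = 2)
M = -15787/9 (M = (-277*57 + 2)/9 = (-15789 + 2)/9 = (1/9)*(-15787) = -15787/9 ≈ -1754.1)
1/v(520, -122) + M = 1/20 - 15787/9 = -315731/180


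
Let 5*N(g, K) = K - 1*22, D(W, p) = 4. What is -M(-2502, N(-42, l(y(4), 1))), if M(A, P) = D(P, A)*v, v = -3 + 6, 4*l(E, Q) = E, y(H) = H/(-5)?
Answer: -12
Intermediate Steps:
y(H) = -H/5 (y(H) = H*(-⅕) = -H/5)
l(E, Q) = E/4
v = 3
N(g, K) = -22/5 + K/5 (N(g, K) = (K - 1*22)/5 = (K - 22)/5 = (-22 + K)/5 = -22/5 + K/5)
M(A, P) = 12 (M(A, P) = 4*3 = 12)
-M(-2502, N(-42, l(y(4), 1))) = -1*12 = -12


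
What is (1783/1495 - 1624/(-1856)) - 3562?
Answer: -42576791/11960 ≈ -3559.9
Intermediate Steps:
(1783/1495 - 1624/(-1856)) - 3562 = (1783*(1/1495) - 1624*(-1/1856)) - 3562 = (1783/1495 + 7/8) - 3562 = 24729/11960 - 3562 = -42576791/11960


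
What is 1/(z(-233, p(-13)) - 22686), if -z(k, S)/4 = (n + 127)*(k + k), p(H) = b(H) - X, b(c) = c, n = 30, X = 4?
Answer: 1/269962 ≈ 3.7042e-6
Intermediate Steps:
p(H) = -4 + H (p(H) = H - 1*4 = H - 4 = -4 + H)
z(k, S) = -1256*k (z(k, S) = -4*(30 + 127)*(k + k) = -628*2*k = -1256*k)
1/(z(-233, p(-13)) - 22686) = 1/(-1256*(-233) - 22686) = 1/(292648 - 22686) = 1/269962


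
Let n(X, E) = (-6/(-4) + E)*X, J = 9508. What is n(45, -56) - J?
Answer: -23921/2 ≈ -11961.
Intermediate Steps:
n(X, E) = X*(3/2 + E) (n(X, E) = (-6*(-¼) + E)*X = (3/2 + E)*X = X*(3/2 + E))
n(45, -56) - J = (½)*45*(3 + 2*(-56)) - 1*9508 = (½)*45*(3 - 112) - 9508 = (½)*45*(-109) - 9508 = -4905/2 - 9508 = -23921/2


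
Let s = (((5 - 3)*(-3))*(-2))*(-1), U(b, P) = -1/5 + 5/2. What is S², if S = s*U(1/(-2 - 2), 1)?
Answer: 19044/25 ≈ 761.76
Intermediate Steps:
U(b, P) = 23/10 (U(b, P) = -1*⅕ + 5*(½) = -⅕ + 5/2 = 23/10)
s = -12 (s = ((2*(-3))*(-2))*(-1) = -6*(-2)*(-1) = 12*(-1) = -12)
S = -138/5 (S = -12*23/10 = -138/5 ≈ -27.600)
S² = (-138/5)² = 19044/25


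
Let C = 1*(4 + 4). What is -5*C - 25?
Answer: -65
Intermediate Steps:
C = 8 (C = 1*8 = 8)
-5*C - 25 = -5*8 - 25 = -40 - 25 = -65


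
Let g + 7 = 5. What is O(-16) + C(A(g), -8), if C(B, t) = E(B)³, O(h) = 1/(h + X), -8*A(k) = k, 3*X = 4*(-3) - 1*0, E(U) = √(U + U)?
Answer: -1/20 + √2/4 ≈ 0.30355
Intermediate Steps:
E(U) = √2*√U (E(U) = √(2*U) = √2*√U)
g = -2 (g = -7 + 5 = -2)
X = -4 (X = (4*(-3) - 1*0)/3 = (-12 + 0)/3 = (⅓)*(-12) = -4)
A(k) = -k/8
O(h) = 1/(-4 + h) (O(h) = 1/(h - 4) = 1/(-4 + h))
C(B, t) = 2*√2*B^(3/2) (C(B, t) = (√2*√B)³ = 2*√2*B^(3/2))
O(-16) + C(A(g), -8) = 1/(-4 - 16) + 2*√2*(-⅛*(-2))^(3/2) = 1/(-20) + 2*√2*(¼)^(3/2) = -1/20 + 2*√2*(⅛) = -1/20 + √2/4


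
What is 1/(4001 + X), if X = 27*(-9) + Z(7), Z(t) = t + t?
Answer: 1/3772 ≈ 0.00026511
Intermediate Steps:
Z(t) = 2*t
X = -229 (X = 27*(-9) + 2*7 = -243 + 14 = -229)
1/(4001 + X) = 1/(4001 - 229) = 1/3772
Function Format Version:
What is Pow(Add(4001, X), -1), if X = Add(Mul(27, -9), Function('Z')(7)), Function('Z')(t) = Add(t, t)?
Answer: Rational(1, 3772) ≈ 0.00026511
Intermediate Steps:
Function('Z')(t) = Mul(2, t)
X = -229 (X = Add(Mul(27, -9), Mul(2, 7)) = Add(-243, 14) = -229)
Pow(Add(4001, X), -1) = Pow(Add(4001, -229), -1) = Pow(3772, -1) = Rational(1, 3772)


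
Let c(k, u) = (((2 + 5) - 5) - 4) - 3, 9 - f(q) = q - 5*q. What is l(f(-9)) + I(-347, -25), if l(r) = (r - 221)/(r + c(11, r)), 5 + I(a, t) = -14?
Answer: -45/4 ≈ -11.250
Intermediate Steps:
I(a, t) = -19 (I(a, t) = -5 - 14 = -19)
f(q) = 9 + 4*q (f(q) = 9 - (q - 5*q) = 9 - (-4)*q = 9 + 4*q)
c(k, u) = -5 (c(k, u) = ((7 - 5) - 4) - 3 = (2 - 4) - 3 = -2 - 3 = -5)
l(r) = (-221 + r)/(-5 + r) (l(r) = (r - 221)/(r - 5) = (-221 + r)/(-5 + r))
l(f(-9)) + I(-347, -25) = (-221 + (9 + 4*(-9)))/(-5 + (9 + 4*(-9))) - 19 = (-221 + (9 - 36))/(-5 + (9 - 36)) - 19 = (-221 - 27)/(-5 - 27) - 19 = -248/(-32) - 19 = -1/32*(-248) - 19 = 31/4 - 19 = -45/4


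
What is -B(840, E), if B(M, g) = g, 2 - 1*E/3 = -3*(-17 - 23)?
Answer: 354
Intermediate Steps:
E = -354 (E = 6 - (-9)*(-17 - 23) = 6 - (-9)*(-40) = 6 - 3*120 = 6 - 360 = -354)
-B(840, E) = -1*(-354) = 354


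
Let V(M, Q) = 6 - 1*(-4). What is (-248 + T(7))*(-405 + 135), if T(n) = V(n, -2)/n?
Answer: 466020/7 ≈ 66574.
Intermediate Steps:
V(M, Q) = 10 (V(M, Q) = 6 + 4 = 10)
T(n) = 10/n
(-248 + T(7))*(-405 + 135) = (-248 + 10/7)*(-405 + 135) = (-248 + 10*(⅐))*(-270) = (-248 + 10/7)*(-270) = -1726/7*(-270) = 466020/7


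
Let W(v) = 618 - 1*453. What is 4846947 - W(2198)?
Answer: 4846782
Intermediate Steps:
W(v) = 165 (W(v) = 618 - 453 = 165)
4846947 - W(2198) = 4846947 - 1*165 = 4846947 - 165 = 4846782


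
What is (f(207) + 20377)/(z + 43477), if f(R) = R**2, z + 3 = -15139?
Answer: 63226/28335 ≈ 2.2314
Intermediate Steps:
z = -15142 (z = -3 - 15139 = -15142)
(f(207) + 20377)/(z + 43477) = (207**2 + 20377)/(-15142 + 43477) = (42849 + 20377)/28335 = 63226*(1/28335) = 63226/28335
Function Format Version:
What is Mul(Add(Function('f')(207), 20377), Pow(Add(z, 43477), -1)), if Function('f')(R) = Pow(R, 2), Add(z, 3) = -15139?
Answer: Rational(63226, 28335) ≈ 2.2314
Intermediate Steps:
z = -15142 (z = Add(-3, -15139) = -15142)
Mul(Add(Function('f')(207), 20377), Pow(Add(z, 43477), -1)) = Mul(Add(Pow(207, 2), 20377), Pow(Add(-15142, 43477), -1)) = Mul(Add(42849, 20377), Pow(28335, -1)) = Mul(63226, Rational(1, 28335)) = Rational(63226, 28335)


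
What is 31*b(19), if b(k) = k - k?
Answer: 0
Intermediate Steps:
b(k) = 0
31*b(19) = 31*0 = 0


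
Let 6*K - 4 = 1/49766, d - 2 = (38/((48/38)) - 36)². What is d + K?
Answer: 134990287/3583152 ≈ 37.674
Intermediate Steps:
d = 5329/144 (d = 2 + (38/((48/38)) - 36)² = 2 + (38/((48*(1/38))) - 36)² = 2 + (38/(24/19) - 36)² = 2 + (38*(19/24) - 36)² = 2 + (361/12 - 36)² = 2 + (-71/12)² = 2 + 5041/144 = 5329/144 ≈ 37.007)
K = 66355/99532 (K = ⅔ + (⅙)/49766 = ⅔ + (⅙)*(1/49766) = ⅔ + 1/298596 = 66355/99532 ≈ 0.66667)
d + K = 5329/144 + 66355/99532 = 134990287/3583152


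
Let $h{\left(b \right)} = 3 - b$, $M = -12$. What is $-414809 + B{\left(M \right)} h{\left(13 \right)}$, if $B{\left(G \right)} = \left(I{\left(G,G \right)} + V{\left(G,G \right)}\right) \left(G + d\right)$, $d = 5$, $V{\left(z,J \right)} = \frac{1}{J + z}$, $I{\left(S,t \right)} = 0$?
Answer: $- \frac{4977743}{12} \approx -4.1481 \cdot 10^{5}$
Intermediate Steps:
$B{\left(G \right)} = \frac{5 + G}{2 G}$ ($B{\left(G \right)} = \left(0 + \frac{1}{G + G}\right) \left(G + 5\right) = \left(0 + \frac{1}{2 G}\right) \left(5 + G\right) = \frac{1}{2 G} \left(5 + G\right) = \frac{5 + G}{2 G}$)
$-414809 + B{\left(M \right)} h{\left(13 \right)} = -414809 + \frac{5 - 12}{2 \left(-12\right)} \left(3 - 13\right) = -414809 + \frac{1}{2} \left(- \frac{1}{12}\right) \left(-7\right) \left(3 - 13\right) = -414809 + \frac{7}{24} \left(-10\right) = -414809 - \frac{35}{12} = - \frac{4977743}{12}$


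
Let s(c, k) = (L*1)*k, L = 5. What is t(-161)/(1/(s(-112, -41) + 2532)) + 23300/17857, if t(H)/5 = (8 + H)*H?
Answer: 5117904704735/17857 ≈ 2.8660e+8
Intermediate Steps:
t(H) = 5*H*(8 + H) (t(H) = 5*((8 + H)*H) = 5*(H*(8 + H)) = 5*H*(8 + H))
s(c, k) = 5*k (s(c, k) = (5*1)*k = 5*k)
t(-161)/(1/(s(-112, -41) + 2532)) + 23300/17857 = (5*(-161)*(8 - 161))/(1/(5*(-41) + 2532)) + 23300/17857 = (5*(-161)*(-153))/(1/(-205 + 2532)) + 23300*(1/17857) = 123165/(1/2327) + 23300/17857 = 123165*2327 + 23300/17857 = 286604955 + 23300/17857 = 5117904704735/17857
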